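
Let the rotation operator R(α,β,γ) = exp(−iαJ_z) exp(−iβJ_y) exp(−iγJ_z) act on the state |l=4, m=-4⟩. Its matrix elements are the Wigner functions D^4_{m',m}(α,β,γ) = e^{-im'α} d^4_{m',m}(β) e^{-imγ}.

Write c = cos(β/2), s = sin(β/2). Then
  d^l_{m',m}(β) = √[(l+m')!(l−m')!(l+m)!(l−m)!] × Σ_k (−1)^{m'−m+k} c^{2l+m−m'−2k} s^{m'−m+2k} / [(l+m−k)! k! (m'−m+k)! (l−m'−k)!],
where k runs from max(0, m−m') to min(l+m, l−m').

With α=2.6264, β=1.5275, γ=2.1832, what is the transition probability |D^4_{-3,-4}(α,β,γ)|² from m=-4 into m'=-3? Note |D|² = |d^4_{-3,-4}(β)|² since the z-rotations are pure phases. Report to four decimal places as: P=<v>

P=0.0402

Split into d^4_{-3,-4}(β=1.5275) × two z-phases.
With c≡cos(β/2)=0.722247 and s≡sin(β/2)=0.691635, N=[1·5040·1·40320]^{1/2}=14255.272709
The bounds max(0,m−m')=0 and min(l+m,l−m')=0 give 1 term
  k=0: (−1)^1·14255.2727/(5040)·0.7222^7·0.6916^1 = -0.200551
d^4_{-3,-4}(1.5275) = -0.200551
|D^4_{-3,-4}|² = |d^4_{-3,-4}(β)|² = (-0.200551)² = 0.040221 (the z-rotation phases have unit modulus)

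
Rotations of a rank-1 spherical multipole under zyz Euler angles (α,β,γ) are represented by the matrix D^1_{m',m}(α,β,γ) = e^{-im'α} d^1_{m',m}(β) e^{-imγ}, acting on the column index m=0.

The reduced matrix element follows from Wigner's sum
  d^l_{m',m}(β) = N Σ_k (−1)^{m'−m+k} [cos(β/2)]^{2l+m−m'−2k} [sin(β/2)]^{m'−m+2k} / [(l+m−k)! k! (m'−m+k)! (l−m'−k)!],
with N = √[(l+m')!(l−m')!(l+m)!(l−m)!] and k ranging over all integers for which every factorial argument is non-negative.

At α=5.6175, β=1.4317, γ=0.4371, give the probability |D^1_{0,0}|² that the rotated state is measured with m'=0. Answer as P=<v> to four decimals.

P=0.0192

First d^1_{0,0}(β=1.4317), then the phase factors e^{-i(0)α} and e^{-i(0)γ}:
With c≡cos(β/2)=0.754536 and s≡sin(β/2)=0.656259, N=[1·1·1·1]^{1/2}=1.000000
Admissible k: 0..1 (factorial args all ≥0)
  k=0: (−1)^0·1.0000/(1)·0.7545^2·0.6563^0 = +0.569324
  k=1: (−1)^1·1.0000/(1)·0.7545^0·0.6563^2 = -0.430676
d^1_{0,0}(1.4317) = +0.569324 -0.430676 = +0.138648
|D^1_{0,0}|² = |d^1_{0,0}(β)|² = (+0.138648)² = 0.019223 (the z-rotation phases have unit modulus)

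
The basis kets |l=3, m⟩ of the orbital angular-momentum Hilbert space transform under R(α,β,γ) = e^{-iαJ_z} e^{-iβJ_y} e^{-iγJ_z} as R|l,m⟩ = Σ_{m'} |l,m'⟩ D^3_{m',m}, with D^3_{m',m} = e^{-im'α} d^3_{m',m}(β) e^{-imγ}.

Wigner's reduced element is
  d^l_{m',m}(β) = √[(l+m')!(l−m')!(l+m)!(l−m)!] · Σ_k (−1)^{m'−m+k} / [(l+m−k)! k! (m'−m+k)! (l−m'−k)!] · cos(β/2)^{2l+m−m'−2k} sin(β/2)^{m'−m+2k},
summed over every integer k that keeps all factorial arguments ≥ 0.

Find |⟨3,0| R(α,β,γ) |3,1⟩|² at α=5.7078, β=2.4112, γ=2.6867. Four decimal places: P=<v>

First d^3_{0,1}(β=2.4112), then the phase factors e^{-i(0)α} and e^{-i(1)γ}:
With c≡cos(β/2)=0.357133 and s≡sin(β/2)=0.934054, N=[6·6·24·2]^{1/2}=41.569219
k∈{1,2,3} keeps every argument non-negative
  k=1: (−1)^0·41.5692/(12)·0.3571^5·0.9341^1 = +0.018798
  k=2: (−1)^1·41.5692/(4)·0.3571^3·0.9341^3 = -0.385759
  k=3: (−1)^2·41.5692/(12)·0.3571^1·0.9341^5 = +0.879588
d^3_{0,1}(2.4112) = +0.018798 -0.385759 +0.879588 = +0.512627
|D^3_{0,1}|² = |d^3_{0,1}(β)|² = (+0.512627)² = 0.262786 (the z-rotation phases have unit modulus)

P=0.2628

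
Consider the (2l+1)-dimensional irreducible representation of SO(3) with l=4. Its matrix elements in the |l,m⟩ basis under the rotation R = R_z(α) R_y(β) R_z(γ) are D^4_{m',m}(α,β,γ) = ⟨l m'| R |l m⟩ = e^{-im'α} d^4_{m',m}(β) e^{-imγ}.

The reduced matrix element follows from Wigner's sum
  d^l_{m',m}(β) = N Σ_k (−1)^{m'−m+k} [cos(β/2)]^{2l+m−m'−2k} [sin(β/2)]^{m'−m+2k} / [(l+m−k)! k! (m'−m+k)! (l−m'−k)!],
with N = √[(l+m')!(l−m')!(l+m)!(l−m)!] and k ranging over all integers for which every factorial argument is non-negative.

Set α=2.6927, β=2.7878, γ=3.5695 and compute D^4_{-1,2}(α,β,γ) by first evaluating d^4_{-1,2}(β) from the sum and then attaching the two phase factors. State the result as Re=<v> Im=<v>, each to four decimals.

First d^4_{-1,2}(β=2.7878), then the phase factors e^{-i(-1)α} and e^{-i(2)γ}:
With c≡cos(β/2)=0.175975 and s≡sin(β/2)=0.984395, N=[6·120·720·2]^{1/2}=1018.233765
Admissible k: 3..5 (factorial args all ≥0)
  k=3: (−1)^0·1018.2338/(72)·0.1760^5·0.9844^3 = +0.002277
  k=4: (−1)^1·1018.2338/(48)·0.1760^3·0.9844^5 = -0.106858
  k=5: (−1)^2·1018.2338/(240)·0.1760^1·0.9844^7 = +0.668763
d^4_{-1,2}(2.7878) = +0.002277 -0.106858 +0.668763 = +0.564182
Phases: e^{-i·(-1)·2.6927}=-0.900928+0.433968i, e^{-i·(2)·3.5695}=+0.655604-0.755105i ⇒ D=-0.148357+0.544326i

Re=-0.1484 Im=0.5443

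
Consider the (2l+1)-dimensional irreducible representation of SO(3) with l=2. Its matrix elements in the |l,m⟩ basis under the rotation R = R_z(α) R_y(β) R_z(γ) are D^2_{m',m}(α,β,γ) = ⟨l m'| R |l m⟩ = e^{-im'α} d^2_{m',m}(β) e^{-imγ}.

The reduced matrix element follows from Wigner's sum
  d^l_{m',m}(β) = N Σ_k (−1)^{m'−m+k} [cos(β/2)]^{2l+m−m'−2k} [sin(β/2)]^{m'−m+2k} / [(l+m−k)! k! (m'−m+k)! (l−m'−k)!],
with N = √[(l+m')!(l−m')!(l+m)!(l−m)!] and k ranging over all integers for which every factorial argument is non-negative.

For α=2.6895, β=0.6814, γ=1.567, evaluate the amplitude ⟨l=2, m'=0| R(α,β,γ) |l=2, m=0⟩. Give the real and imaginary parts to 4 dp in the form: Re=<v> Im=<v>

Re=0.4049 Im=0.0000

First d^2_{0,0}(β=0.6814), then the phase factors e^{-i(0)α} and e^{-i(0)γ}:
Half-angle: c=0.942521, s=0.334147. N=√(2·2·2·2)=4.000000
k: max(0,(0)−(0))=0 … min(2+(0),2−(0))=2
  k=0: (−1)^0·4.0000/(4)·0.9425^4·0.3341^0 = +0.789158
  k=1: (−1)^1·4.0000/(1)·0.9425^2·0.3341^2 = -0.396750
  k=2: (−1)^2·4.0000/(4)·0.9425^0·0.3341^4 = +0.012467
d^2_{0,0}(0.6814) = +0.789158 -0.396750 +0.012467 = +0.404875
Attach z-rotation phases: D = e^{-i(0)(2.6895)}·(+0.404875)·e^{-i(0)(1.567)} = +0.404875+0.000000i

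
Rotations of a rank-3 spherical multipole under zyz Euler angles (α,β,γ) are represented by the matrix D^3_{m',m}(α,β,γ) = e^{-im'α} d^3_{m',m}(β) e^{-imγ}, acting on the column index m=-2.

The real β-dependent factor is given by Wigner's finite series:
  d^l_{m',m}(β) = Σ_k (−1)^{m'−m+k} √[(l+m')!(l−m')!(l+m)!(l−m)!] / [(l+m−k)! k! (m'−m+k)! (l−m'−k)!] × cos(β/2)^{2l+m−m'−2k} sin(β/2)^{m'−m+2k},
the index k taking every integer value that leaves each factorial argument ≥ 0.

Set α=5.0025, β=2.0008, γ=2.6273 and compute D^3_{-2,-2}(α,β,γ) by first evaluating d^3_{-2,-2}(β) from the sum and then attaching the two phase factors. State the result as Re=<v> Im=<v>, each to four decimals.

First d^3_{-2,-2}(β=2.0008), then the phase factors e^{-i(-2)α} and e^{-i(-2)γ}:
Half-angle: c=0.539966, s=0.841687. N=√(1·120·1·120)=120.000000
k∈{0,1} keeps every argument non-negative
  k=0: (−1)^0·120.0000/(120)·0.5400^6·0.8417^0 = +0.024785
  k=1: (−1)^1·120.0000/(24)·0.5400^4·0.8417^2 = -0.301117
d^3_{-2,-2}(2.0008) = +0.024785 -0.301117 = -0.276332
Attach z-rotation phases: D = e^{-i(-2)(5.0025)}·(-0.276332)·e^{-i(-2)(2.6273)} = +0.249019-0.119787i

Re=0.2490 Im=-0.1198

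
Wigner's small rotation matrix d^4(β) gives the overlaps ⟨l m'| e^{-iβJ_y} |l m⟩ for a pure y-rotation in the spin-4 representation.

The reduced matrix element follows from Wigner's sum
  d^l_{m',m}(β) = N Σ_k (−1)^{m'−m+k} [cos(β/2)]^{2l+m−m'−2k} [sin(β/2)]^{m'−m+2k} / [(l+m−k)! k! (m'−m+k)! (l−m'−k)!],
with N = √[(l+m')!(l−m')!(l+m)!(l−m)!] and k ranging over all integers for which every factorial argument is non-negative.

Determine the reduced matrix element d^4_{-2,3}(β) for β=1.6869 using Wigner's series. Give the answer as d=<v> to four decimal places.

d=0.4444

d^4_{-2,3}(β=1.6869) via Wigner's sum:
With c≡cos(β/2)=0.664890 and s≡sin(β/2)=0.746941, N=[2·720·5040·1]^{1/2}=2693.993318
k∈{5,6} keeps every argument non-negative
  k=5: (−1)^0·2693.9933/(240)·0.6649^3·0.7469^5 = +0.767127
  k=6: (−1)^1·2693.9933/(720)·0.6649^1·0.7469^7 = -0.322715
d^4_{-2,3}(1.6869) = +0.767127 -0.322715 = +0.444411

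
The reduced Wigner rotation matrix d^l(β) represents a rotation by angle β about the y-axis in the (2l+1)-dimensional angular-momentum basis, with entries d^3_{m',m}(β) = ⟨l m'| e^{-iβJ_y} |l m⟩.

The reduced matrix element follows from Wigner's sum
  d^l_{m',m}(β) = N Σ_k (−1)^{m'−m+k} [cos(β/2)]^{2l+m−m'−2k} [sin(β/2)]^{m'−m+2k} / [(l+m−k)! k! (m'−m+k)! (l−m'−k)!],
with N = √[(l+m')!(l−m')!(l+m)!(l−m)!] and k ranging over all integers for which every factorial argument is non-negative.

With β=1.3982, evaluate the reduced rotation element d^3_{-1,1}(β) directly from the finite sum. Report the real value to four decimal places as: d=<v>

d=0.1201

d^3_{-1,1}(β=1.3982) via Wigner's sum:
c=cos(1.3982/2)=0.765422, s=sin(1.3982/2)=0.643529; N=√[2·24·24·2]=48.000000
Admissible k: 2..4 (factorial args all ≥0)
  k=2: (−1)^0·48.0000/(8)·0.7654^4·0.6435^2 = +0.852885
  k=3: (−1)^1·48.0000/(6)·0.7654^2·0.6435^4 = -0.803830
  k=4: (−1)^2·48.0000/(48)·0.7654^0·0.6435^6 = +0.071025
d^3_{-1,1}(1.3982) = +0.852885 -0.803830 +0.071025 = +0.120080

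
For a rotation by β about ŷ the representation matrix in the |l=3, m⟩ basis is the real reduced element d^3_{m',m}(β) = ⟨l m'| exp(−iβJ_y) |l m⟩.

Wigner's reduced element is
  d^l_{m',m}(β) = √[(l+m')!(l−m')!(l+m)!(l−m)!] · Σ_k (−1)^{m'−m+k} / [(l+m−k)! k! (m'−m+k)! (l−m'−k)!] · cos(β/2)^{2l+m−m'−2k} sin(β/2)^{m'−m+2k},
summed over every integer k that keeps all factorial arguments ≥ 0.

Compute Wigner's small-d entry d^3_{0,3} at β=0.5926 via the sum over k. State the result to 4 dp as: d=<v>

d^3_{0,3}(β=0.5926) via Wigner's sum:
Half-angle: c=0.956423, s=0.291983. N=√(6·6·720·1)=160.996894
k∈{3} keeps every argument non-negative
  k=3: (−1)^0·160.9969/(36)·0.9564^3·0.2920^3 = +0.097396
d^3_{0,3}(0.5926) = +0.097396

d=0.0974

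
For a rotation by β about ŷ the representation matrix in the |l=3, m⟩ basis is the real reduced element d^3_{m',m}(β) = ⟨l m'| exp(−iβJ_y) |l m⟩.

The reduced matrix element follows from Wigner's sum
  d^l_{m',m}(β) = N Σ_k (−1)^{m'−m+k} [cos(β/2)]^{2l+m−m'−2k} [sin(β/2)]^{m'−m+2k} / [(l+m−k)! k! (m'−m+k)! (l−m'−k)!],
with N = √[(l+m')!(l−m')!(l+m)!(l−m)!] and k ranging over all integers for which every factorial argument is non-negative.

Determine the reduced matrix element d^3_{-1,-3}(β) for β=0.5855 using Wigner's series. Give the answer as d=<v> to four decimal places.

d=0.2711

d^3_{-1,-3}(β=0.5855) via Wigner's sum:
c=cos(0.5855/2)=0.957454, s=sin(0.5855/2)=0.288586; N=√[2·24·1·720]=185.903201
Admissible k: 0..0 (factorial args all ≥0)
  k=0: (−1)^2·185.9032/(48)·0.9575^4·0.2886^2 = +0.271062
d^3_{-1,-3}(0.5855) = +0.271062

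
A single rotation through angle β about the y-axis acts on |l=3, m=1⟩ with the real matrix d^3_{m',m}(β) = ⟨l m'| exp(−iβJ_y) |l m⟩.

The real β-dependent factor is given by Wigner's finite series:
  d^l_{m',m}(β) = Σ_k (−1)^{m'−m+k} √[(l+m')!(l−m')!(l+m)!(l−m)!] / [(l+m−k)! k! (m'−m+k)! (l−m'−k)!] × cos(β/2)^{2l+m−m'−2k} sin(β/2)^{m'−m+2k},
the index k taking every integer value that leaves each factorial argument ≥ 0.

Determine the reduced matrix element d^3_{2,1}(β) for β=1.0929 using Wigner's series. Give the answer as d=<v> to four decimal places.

d=-0.1946

d^3_{2,1}(β=1.0929) via Wigner's sum:
Half-angle: c=0.854375, s=0.519657. N=√(120·1·24·2)=75.894664
k: max(0,(1)−(2))=0 … min(3+(1),3−(2))=1
  k=0: (−1)^1·75.8947/(24)·0.8544^5·0.5197^1 = -0.748099
  k=1: (−1)^2·75.8947/(12)·0.8544^3·0.5197^3 = +0.553512
d^3_{2,1}(1.0929) = -0.748099 +0.553512 = -0.194587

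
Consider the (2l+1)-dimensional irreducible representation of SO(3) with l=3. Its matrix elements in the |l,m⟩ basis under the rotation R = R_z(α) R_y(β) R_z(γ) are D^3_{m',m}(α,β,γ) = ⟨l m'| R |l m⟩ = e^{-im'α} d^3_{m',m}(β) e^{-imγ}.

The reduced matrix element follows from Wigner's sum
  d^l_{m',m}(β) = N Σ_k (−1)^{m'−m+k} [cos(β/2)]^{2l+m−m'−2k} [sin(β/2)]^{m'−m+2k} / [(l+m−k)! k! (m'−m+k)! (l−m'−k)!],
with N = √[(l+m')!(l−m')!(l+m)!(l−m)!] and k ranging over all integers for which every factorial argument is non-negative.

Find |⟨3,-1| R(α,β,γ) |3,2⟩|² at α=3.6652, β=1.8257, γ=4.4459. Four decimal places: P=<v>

P=0.0136

First d^3_{-1,2}(β=1.8257), then the phase factors e^{-i(-1)α} and e^{-i(2)γ}:
Half-angle: c=0.611493, s=0.791250. N=√(2·24·120·1)=75.894664
k: max(0,(2)−(-1))=3 … min(3+(2),3−(-1))=4
  k=3: (−1)^0·75.8947/(12)·0.6115^3·0.7912^3 = +0.716383
  k=4: (−1)^1·75.8947/(24)·0.6115^1·0.7912^5 = -0.599735
d^3_{-1,2}(1.8257) = +0.716383 -0.599735 = +0.116648
|D^3_{-1,2}|² = |d^3_{-1,2}(β)|² = (+0.116648)² = 0.013607 (the z-rotation phases have unit modulus)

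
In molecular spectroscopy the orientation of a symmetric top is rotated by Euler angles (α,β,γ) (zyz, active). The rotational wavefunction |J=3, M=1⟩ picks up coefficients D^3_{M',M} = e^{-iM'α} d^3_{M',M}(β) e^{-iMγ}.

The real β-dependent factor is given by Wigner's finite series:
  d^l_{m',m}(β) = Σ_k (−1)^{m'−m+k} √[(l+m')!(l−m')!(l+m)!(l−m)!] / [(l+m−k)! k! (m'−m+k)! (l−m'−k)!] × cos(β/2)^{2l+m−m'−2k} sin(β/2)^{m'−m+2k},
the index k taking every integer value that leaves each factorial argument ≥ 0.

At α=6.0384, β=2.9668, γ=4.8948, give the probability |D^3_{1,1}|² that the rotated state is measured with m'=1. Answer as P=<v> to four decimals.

P=0.0020

First d^3_{1,1}(β=2.9668), then the phase factors e^{-i(1)α} and e^{-i(1)γ}:
With c≡cos(β/2)=0.087285 and s≡sin(β/2)=0.996183, N=[24·2·24·2]^{1/2}=48.000000
k∈{0,1,2} keeps every argument non-negative
  k=0: (−1)^0·48.0000/(48)·0.0873^6·0.9962^0 = +0.000000
  k=1: (−1)^1·48.0000/(6)·0.0873^4·0.9962^2 = -0.000461
  k=2: (−1)^2·48.0000/(8)·0.0873^2·0.9962^4 = +0.045018
d^3_{1,1}(2.9668) = +0.000000 -0.000461 +0.045018 = +0.044558
|D^3_{1,1}|² = |d^3_{1,1}(β)|² = (+0.044558)² = 0.001985 (the z-rotation phases have unit modulus)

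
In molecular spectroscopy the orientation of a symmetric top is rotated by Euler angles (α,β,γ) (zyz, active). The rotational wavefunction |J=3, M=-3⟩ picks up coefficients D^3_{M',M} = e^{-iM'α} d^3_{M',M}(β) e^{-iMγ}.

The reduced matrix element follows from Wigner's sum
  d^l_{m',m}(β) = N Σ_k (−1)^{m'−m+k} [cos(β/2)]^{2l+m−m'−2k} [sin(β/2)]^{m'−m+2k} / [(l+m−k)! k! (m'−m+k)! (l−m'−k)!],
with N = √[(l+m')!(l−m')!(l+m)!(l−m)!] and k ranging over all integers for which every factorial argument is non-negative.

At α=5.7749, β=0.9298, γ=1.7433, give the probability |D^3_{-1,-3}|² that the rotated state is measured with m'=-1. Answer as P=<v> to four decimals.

P=0.2470

First d^3_{-1,-3}(β=0.9298), then the phase factors e^{-i(-1)α} and e^{-i(-3)γ}:
With c≡cos(β/2)=0.893866 and s≡sin(β/2)=0.448333, N=[2·24·1·720]^{1/2}=185.903201
k∈{0} keeps every argument non-negative
  k=0: (−1)^2·185.9032/(48)·0.8939^4·0.4483^2 = +0.496979
d^3_{-1,-3}(0.9298) = +0.496979
|D^3_{-1,-3}|² = |d^3_{-1,-3}(β)|² = (+0.496979)² = 0.246988 (the z-rotation phases have unit modulus)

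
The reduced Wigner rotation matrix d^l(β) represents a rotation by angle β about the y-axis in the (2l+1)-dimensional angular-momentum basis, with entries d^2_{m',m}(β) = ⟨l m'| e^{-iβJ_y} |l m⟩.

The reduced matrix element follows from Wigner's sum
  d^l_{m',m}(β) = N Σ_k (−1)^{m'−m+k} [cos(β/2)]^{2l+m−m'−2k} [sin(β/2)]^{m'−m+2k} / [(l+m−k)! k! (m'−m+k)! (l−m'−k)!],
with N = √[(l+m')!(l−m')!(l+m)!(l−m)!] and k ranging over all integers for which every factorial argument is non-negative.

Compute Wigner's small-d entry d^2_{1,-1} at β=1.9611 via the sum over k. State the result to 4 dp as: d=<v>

d=0.1650

d^2_{1,-1}(β=1.9611) via Wigner's sum:
Half-angle: c=0.556566, s=0.830804. N=√(6·1·1·6)=6.000000
Admissible k: 0..1 (factorial args all ≥0)
  k=0: (−1)^2·6.0000/(2)·0.5566^2·0.8308^2 = +0.641432
  k=1: (−1)^3·6.0000/(6)·0.5566^0·0.8308^4 = -0.476424
d^2_{1,-1}(1.9611) = +0.641432 -0.476424 = +0.165009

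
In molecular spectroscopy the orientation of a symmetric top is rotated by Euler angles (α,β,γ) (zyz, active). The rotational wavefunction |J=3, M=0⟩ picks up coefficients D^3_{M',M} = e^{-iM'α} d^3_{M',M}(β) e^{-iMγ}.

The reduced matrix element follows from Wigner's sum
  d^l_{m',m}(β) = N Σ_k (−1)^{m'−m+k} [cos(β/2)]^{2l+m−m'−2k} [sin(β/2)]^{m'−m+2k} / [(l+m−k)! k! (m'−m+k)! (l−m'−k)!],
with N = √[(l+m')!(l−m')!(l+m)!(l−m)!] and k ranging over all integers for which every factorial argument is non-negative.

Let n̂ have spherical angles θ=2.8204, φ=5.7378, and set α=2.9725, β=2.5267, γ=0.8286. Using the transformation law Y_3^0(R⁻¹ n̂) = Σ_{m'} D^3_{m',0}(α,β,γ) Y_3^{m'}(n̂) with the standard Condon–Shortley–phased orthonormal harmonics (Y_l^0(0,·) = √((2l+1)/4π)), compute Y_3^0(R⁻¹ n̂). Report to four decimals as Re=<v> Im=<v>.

Re=-0.2635 Im=0.0000

Need the full column D^3_{m',0} for m'=−3..3 at α=2.9725, β=2.5267, γ=0.8286.
cos(β/2)=0.302626, sin(β/2)=0.953109
d^3_{-3,0}: single k=3 term ⇒ +0.107315;  D = -0.093801+0.052134i
d^3_{-2,0}: k∈[2..3] ⇒ +0.041732 -0.413946 = -0.372214;  D = -0.351131+0.123491i
d^3_{-1,0}: k∈[1..3] ⇒ +0.008380 -0.249378 +0.824537 = +0.583540;  D = -0.575218+0.098203i
d^3_{0,0}: k∈[0..3] ⇒ +0.000768 -0.068573 +0.680182 -0.749647 = -0.137269;  D = -0.137269+0.000000i
d^3_{1,0}: k∈[0..2] ⇒ -0.008380 +0.249378 -0.824537 = -0.583540;  D = +0.575218+0.098203i
d^3_{2,0}: k∈[0..1] ⇒ +0.041732 -0.413946 = -0.372214;  D = -0.351131-0.123491i
d^3_{3,0}: single k=0 term ⇒ -0.107315;  D = +0.093801+0.052134i
Y_3^{m'}(θ=2.8204,φ=5.7378) and Σ D·Y over m':
  (-0.0938+0.0521i)·(-0.0009+0.0131i)  (-0.3511+0.1235i)·(-0.0446-0.0857i)  (-0.5752+0.0982i)·(+0.3054+0.1853i)  (-0.1373+0.0000i)·(-0.5317+0.0000i)  (+0.5752+0.0982i)·(-0.3054+0.1853i)  (-0.3511-0.1235i)·(-0.0446+0.0857i)  (+0.0938+0.0521i)·(+0.0009+0.0131i)
Y_3^0(R⁻¹ n̂) = -0.263485-0.000000i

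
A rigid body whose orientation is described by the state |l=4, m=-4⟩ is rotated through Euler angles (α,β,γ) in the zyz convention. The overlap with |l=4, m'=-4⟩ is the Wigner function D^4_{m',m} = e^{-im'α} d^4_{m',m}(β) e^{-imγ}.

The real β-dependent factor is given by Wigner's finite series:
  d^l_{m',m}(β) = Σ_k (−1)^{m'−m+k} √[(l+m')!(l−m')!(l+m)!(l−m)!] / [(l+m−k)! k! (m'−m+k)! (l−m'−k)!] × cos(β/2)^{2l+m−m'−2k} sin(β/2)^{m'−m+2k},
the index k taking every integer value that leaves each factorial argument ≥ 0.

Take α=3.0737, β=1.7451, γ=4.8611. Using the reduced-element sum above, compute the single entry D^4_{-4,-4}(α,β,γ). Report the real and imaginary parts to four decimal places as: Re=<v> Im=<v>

D^4_{-4,-4}(3.0737,1.7451,4.8611) = e^{-i·-4·3.0737}·d^4_{-4,-4}(1.7451)·e^{-i·-4·4.8611}. Compute d first:
Half-angle: c=0.642875, s=0.765971. N=√(1·40320·1·40320)=40320.000000
Admissible k: 0..0 (factorial args all ≥0)
  k=0: (−1)^0·40320.0000/(40320)·0.6429^8·0.7660^0 = +0.029175
d^4_{-4,-4}(1.7451) = +0.029175
Phases: e^{-i·(-4)·3.0737}=+0.963351-0.268245i, e^{-i·(-4)·4.8611}=+0.828236+0.560380i ⇒ D=+0.027664+0.009268i

Re=0.0277 Im=0.0093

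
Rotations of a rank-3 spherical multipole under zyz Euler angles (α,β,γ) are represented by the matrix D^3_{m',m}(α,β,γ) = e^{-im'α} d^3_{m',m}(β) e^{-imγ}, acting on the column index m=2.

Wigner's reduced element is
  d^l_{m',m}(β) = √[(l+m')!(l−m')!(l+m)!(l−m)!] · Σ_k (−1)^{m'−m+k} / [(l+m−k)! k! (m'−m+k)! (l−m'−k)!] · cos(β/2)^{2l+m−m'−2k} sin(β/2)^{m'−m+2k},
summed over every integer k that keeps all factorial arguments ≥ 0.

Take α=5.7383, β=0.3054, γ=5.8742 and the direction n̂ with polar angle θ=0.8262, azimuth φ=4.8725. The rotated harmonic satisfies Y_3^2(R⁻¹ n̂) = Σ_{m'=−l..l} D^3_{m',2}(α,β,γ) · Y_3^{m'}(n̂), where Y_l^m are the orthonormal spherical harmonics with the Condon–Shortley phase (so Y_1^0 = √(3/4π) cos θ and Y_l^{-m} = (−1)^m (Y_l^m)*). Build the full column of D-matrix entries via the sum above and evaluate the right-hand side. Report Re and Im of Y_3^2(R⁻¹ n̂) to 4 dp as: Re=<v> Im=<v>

Re=0.0270 Im=-0.3026

Need the full column D^3_{m',2} for m'=−3..3 at α=5.7383, β=0.3054, γ=5.8742.
cos(β/2)=0.988364, sin(β/2)=0.152107
d^3_{-3,2}: single k=5 term ⇒ +0.000197;  D = +0.000135-0.000144i
d^3_{-2,2}: k∈[4..5] ⇒ +0.002615 -0.000012 = +0.002602;  D = +0.002507-0.000699i
d^3_{-1,2}: k∈[3..4] ⇒ +0.021490 -0.000254 = +0.021235;  D = +0.020448+0.005727i
d^3_{0,2}: k∈[2..3] ⇒ +0.120928 -0.002864 = +0.118064;  D = +0.080721+0.086159i
d^3_{1,2}: k∈[1..2] ⇒ +0.453664 -0.021490 = +0.432175;  D = +0.089220+0.422865i
d^3_{2,2}: k∈[0..1] ⇒ +0.932184 -0.110392 = +0.821792;  D = -0.271689+0.775582i
d^3_{3,2}: single k=0 term ⇒ -0.351407;  D = +0.271252-0.223403i
Y_3^{m'}(θ=0.8262,φ=4.8725) and Σ D·Y over m':
  (+0.0001-0.0001i)·(-0.0767-0.1471i)  (+0.0025-0.0007i)·(-0.3555+0.1179i)  (+0.0204+0.0057i)·(+0.0491+0.3041i)  (+0.0807+0.0862i)·(-0.1780+0.0000i)  (+0.0892+0.4229i)·(-0.0491+0.3041i)  (-0.2717+0.7756i)·(-0.3555-0.1179i)  (+0.2713-0.2234i)·(+0.0767-0.1471i)
Y_3^2(R⁻¹ n̂) = +0.027011-0.302644i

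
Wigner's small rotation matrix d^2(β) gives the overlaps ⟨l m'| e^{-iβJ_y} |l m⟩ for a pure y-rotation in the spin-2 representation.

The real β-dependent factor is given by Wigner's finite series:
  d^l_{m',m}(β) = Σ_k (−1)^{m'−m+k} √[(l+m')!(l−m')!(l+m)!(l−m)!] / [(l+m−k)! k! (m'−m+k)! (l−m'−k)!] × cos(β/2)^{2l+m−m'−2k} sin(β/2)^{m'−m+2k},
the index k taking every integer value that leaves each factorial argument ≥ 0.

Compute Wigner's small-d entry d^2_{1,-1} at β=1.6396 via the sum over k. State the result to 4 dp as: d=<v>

d=0.4609

d^2_{1,-1}(β=1.6396) via Wigner's sum:
c=cos(1.6396/2)=0.682367, s=sin(1.6396/2)=0.731009; N=√[6·1·1·6]=6.000000
The bounds max(0,m−m')=0 and min(l+m,l−m')=1 give 2 terms
  k=0: (−1)^2·6.0000/(2)·0.6824^2·0.7310^2 = +0.746455
  k=1: (−1)^3·6.0000/(6)·0.6824^0·0.7310^4 = -0.285556
d^2_{1,-1}(1.6396) = +0.746455 -0.285556 = +0.460899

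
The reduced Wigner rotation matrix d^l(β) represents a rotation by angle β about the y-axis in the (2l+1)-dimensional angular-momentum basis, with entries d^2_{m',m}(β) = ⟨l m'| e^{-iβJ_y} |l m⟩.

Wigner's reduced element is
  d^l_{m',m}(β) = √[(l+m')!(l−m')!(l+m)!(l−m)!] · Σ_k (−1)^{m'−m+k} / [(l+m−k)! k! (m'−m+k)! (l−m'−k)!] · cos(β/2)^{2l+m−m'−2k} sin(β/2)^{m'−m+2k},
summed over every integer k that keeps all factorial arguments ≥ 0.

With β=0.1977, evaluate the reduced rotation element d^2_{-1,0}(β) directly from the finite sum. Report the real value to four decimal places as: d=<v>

d^2_{-1,0}(β=0.1977) via Wigner's sum:
c=cos(0.1977/2)=0.995118, s=sin(0.1977/2)=0.098689; N=√[1·6·2·2]=4.898979
Admissible k: 1..2 (factorial args all ≥0)
  k=1: (−1)^0·4.8990/(2)·0.9951^3·0.0987^1 = +0.238215
  k=2: (−1)^1·4.8990/(2)·0.9951^1·0.0987^3 = -0.002343
d^2_{-1,0}(0.1977) = +0.238215 -0.002343 = +0.235872

d=0.2359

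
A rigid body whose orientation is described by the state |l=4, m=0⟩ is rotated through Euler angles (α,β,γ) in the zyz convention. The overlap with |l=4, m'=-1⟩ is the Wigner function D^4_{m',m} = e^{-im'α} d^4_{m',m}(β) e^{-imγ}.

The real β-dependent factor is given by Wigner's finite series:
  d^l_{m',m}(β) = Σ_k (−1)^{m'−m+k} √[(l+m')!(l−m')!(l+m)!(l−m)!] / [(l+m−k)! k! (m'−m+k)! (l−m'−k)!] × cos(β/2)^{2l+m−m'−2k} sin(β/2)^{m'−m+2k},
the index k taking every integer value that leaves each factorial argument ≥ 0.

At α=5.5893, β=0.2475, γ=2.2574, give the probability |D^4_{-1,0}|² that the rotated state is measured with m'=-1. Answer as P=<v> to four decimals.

P=0.2259

D^4_{-1,0}(5.5893,0.2475,2.2574) = e^{-i·-1·5.5893}·d^4_{-1,0}(0.2475)·e^{-i·0·2.2574}. Compute d first:
c=cos(0.2475/2)=0.992353, s=sin(0.2475/2)=0.123434; N=√[6·120·24·24]=643.987578
The bounds max(0,m−m')=1 and min(l+m,l−m')=4 give 4 terms
  k=1: (−1)^0·643.9876/(144)·0.9924^7·0.1234^1 = +0.523135
  k=2: (−1)^1·643.9876/(24)·0.9924^5·0.1234^3 = -0.048563
  k=3: (−1)^2·643.9876/(24)·0.9924^3·0.1234^5 = +0.000751
  k=4: (−1)^3·643.9876/(144)·0.9924^1·0.1234^7 = -0.000002
d^4_{-1,0}(0.2475) = +0.523135 -0.048563 +0.000751 -0.000002 = +0.475321
|D^4_{-1,0}|² = |d^4_{-1,0}(β)|² = (+0.475321)² = 0.225930 (the z-rotation phases have unit modulus)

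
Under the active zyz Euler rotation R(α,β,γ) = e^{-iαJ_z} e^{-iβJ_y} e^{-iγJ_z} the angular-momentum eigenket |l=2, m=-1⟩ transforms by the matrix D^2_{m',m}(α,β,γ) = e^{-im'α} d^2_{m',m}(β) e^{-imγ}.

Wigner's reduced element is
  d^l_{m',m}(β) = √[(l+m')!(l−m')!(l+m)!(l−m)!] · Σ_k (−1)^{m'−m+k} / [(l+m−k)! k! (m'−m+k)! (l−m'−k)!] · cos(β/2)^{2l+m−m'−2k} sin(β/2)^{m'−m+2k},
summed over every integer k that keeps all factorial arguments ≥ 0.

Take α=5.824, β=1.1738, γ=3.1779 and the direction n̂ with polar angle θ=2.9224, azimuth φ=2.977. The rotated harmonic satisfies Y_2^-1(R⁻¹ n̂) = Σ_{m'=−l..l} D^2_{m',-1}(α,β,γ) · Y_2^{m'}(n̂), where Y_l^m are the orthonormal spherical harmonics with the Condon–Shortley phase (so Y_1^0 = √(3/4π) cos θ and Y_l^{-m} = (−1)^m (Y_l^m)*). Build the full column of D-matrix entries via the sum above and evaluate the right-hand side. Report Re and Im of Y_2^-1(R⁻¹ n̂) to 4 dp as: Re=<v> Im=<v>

Re=0.3593 Im=0.0408

Need the full column D^2_{m',-1} for m'=−2..2 at α=5.824, β=1.1738, γ=3.1779.
cos(β/2)=0.832661, sin(β/2)=0.553782
d^2_{-2,-1}: single k=1 term ⇒ +0.639403;  D = -0.406379+0.493652i
d^2_{-1,-1}: k∈[0..1] ⇒ +0.480700 -0.637876 = -0.157177;  D = +0.143331-0.064503i
d^2_{0,-1}: k∈[0..1] ⇒ -0.783105 +0.346387 = -0.436718;  D = +0.436430+0.015853i
d^2_{1,-1}: k∈[0..1] ⇒ +0.637876 -0.094050 = +0.543827;  D = -0.478423-0.258571i
d^2_{2,-1}: single k=0 term ⇒ -0.282824;  D = +0.163436+0.230820i
Y_2^{m'}(θ=2.9224,φ=2.977) and Σ D·Y over m':
  (-0.4064+0.4937i)·(+0.0173+0.0059i)  (+0.1433-0.0645i)·(+0.1617+0.0269i)  (+0.4364+0.0159i)·(+0.5860+0.0000i)  (-0.4784-0.2586i)·(-0.1617+0.0269i)  (+0.1634+0.2308i)·(+0.0173-0.0059i)
Y_2^-1(R⁻¹ n̂) = +0.359266+0.040835i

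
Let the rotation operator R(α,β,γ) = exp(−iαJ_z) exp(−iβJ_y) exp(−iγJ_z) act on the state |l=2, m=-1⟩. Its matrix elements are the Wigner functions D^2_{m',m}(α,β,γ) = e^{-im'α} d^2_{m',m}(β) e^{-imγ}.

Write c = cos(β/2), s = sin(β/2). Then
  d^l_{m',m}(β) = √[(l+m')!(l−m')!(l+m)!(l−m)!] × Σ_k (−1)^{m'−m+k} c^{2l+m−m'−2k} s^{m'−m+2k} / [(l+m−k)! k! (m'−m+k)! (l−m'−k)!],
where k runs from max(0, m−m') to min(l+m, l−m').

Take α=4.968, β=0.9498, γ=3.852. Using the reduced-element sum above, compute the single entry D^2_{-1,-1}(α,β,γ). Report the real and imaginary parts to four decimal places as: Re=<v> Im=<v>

Re=-0.1065 Im=0.0736

D^2_{-1,-1}(4.968,0.9498,3.852) = e^{-i·-1·4.968}·d^2_{-1,-1}(0.9498)·e^{-i·-1·3.852}. Compute d first:
Half-angle: c=0.889338, s=0.457250. N=√(1·6·1·6)=6.000000
k: max(0,(-1)−(-1))=0 … min(2+(-1),2−(-1))=1
  k=0: (−1)^0·6.0000/(6)·0.8893^4·0.4572^0 = +0.625559
  k=1: (−1)^1·6.0000/(2)·0.8893^2·0.4572^2 = -0.496092
d^2_{-1,-1}(0.9498) = +0.625559 -0.496092 = +0.129467
Attach z-rotation phases: D = e^{-i(-1)(4.968)}·(+0.129467)·e^{-i(-1)(3.852)} = -0.106504+0.073612i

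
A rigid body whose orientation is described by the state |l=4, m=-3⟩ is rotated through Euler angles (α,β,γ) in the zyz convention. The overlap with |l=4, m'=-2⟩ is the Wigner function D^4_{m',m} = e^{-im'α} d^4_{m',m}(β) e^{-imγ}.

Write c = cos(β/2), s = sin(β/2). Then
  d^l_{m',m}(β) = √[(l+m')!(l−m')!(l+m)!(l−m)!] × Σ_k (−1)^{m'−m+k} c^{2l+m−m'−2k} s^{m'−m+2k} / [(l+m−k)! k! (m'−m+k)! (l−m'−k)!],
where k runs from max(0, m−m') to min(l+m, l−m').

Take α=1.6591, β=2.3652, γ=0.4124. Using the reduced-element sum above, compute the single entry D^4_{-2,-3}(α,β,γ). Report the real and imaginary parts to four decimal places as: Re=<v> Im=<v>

Re=-0.0102 Im=-0.0645

Split into d^4_{-2,-3}(β=2.3652) × two z-phases.
Half-angle: c=0.378520, s=0.925593. N=√(2·720·1·5040)=2693.993318
k: max(0,(-3)−(-2))=0 … min(4+(-3),4−(-2))=1
  k=0: (−1)^1·2693.9933/(720)·0.3785^7·0.9256^1 = -0.003856
  k=1: (−1)^2·2693.9933/(240)·0.3785^5·0.9256^3 = +0.069165
d^4_{-2,-3}(2.3652) = -0.003856 +0.069165 = +0.065309
Attach z-rotation phases: D = e^{-i(-2)(1.6591)}·(+0.065309)·e^{-i(-3)(0.4124)} = -0.010211-0.064506i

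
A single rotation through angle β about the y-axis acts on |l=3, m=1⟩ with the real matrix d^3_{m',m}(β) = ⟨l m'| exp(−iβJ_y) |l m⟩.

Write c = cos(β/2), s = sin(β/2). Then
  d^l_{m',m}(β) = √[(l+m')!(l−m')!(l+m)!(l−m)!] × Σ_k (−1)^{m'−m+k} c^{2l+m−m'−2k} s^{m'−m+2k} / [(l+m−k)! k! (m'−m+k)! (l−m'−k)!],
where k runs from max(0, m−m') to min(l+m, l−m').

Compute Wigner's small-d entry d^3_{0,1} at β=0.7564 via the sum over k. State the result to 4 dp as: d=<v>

d=0.4888

d^3_{0,1}(β=0.7564) via Wigner's sum:
With c≡cos(β/2)=0.929331 and s≡sin(β/2)=0.369248, N=[6·6·24·2]^{1/2}=41.569219
k: max(0,(1)−(0))=1 … min(3+(1),3−(0))=3
  k=1: (−1)^0·41.5692/(12)·0.9293^5·0.3692^1 = +0.886667
  k=2: (−1)^1·41.5692/(4)·0.9293^3·0.3692^3 = -0.419931
  k=3: (−1)^2·41.5692/(12)·0.9293^1·0.3692^5 = +0.022098
d^3_{0,1}(0.7564) = +0.886667 -0.419931 +0.022098 = +0.488834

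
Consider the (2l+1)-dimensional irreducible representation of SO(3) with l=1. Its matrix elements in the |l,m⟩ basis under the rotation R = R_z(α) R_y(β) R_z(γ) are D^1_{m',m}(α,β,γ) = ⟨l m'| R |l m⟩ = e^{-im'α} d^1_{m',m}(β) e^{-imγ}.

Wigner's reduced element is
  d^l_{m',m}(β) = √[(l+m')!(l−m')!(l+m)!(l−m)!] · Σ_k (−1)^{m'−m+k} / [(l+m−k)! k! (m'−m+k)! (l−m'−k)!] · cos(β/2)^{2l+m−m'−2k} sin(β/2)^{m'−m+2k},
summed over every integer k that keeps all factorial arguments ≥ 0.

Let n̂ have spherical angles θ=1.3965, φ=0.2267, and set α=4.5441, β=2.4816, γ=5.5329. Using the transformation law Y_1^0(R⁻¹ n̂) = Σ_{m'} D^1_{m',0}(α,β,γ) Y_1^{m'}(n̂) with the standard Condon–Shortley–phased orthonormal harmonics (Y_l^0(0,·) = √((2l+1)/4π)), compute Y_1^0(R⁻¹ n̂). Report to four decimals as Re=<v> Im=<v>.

Need the full column D^1_{m',0} for m'=−1..1 at α=4.5441, β=2.4816, γ=5.5329.
cos(β/2)=0.324040, sin(β/2)=0.946044
d^1_{-1,0}: single k=1 term ⇒ +0.433535;  D = -0.072615-0.427410i
d^1_{0,0}: k∈[0..1] ⇒ +0.105002 -0.894998 = -0.789997;  D = -0.789997+0.000000i
d^1_{1,0}: single k=0 term ⇒ -0.433535;  D = +0.072615-0.427410i
Y_1^{m'}(θ=1.3965,φ=0.2267) and Σ D·Y over m':
  (-0.0726-0.4274i)·(+0.3316-0.0765i)  (-0.7900+0.0000i)·(+0.0847+0.0000i)  (+0.0726-0.4274i)·(-0.3316-0.0765i)
Y_1^0(R⁻¹ n̂) = -0.180464+0.000000i

Re=-0.1805 Im=0.0000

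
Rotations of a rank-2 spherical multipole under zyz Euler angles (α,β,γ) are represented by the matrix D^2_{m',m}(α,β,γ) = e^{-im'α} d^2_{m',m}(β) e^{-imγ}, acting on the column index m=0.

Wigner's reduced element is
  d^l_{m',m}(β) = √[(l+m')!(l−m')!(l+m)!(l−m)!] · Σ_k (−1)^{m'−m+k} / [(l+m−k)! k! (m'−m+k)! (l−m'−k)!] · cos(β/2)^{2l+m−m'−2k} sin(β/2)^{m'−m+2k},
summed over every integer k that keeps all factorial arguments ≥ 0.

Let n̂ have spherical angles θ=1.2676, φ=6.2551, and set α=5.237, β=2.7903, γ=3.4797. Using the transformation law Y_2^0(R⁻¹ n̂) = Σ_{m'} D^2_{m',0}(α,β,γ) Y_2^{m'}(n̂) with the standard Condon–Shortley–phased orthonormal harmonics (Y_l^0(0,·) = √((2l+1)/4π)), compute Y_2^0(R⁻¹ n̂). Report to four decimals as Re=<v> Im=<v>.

Re=-0.3044 Im=0.0000

Need the full column D^2_{m',0} for m'=−2..2 at α=5.237, β=2.7903, γ=3.4797.
cos(β/2)=0.174745, sin(β/2)=0.984614
d^2_{-2,0}: single k=2 term ⇒ +0.072513;  D = -0.036129-0.062871i
d^2_{-1,0}: k∈[1..2] ⇒ +0.012869 -0.408580 = -0.395711;  D = -0.198202+0.342495i
d^2_{0,0}: k∈[0..2] ⇒ +0.000932 -0.118413 +0.939861 = +0.822381;  D = +0.822381+0.000000i
d^2_{1,0}: k∈[0..1] ⇒ -0.012869 +0.408580 = +0.395711;  D = +0.198202+0.342495i
d^2_{2,0}: single k=0 term ⇒ +0.072513;  D = -0.036129+0.062871i
Y_2^{m'}(θ=1.2676,φ=6.2551) and Σ D·Y over m':
  (-0.0361-0.0629i)·(+0.3513+0.0198i)  (-0.1982+0.3425i)·(+0.2201+0.0062i)  (+0.8224+0.0000i)·(-0.2310+0.0000i)  (+0.1982+0.3425i)·(-0.2201+0.0062i)  (-0.0361+0.0629i)·(+0.3513-0.0198i)
Y_2^0(R⁻¹ n̂) = -0.304371+0.000000i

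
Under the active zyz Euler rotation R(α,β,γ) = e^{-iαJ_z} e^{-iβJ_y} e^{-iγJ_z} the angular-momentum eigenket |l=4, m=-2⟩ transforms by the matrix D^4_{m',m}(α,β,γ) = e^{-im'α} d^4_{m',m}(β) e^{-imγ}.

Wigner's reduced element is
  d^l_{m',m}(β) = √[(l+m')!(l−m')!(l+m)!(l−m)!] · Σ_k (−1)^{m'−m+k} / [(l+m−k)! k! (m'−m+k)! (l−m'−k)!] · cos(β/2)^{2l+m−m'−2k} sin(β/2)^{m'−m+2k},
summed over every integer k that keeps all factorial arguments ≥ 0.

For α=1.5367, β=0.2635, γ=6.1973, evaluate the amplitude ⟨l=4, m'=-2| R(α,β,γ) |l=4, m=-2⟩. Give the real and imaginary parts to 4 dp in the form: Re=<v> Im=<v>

Re=-0.7193 Im=0.1760

Split into d^4_{-2,-2}(β=0.2635) × two z-phases.
c=cos(0.2635/2)=0.991334, s=sin(0.2635/2)=0.131369; N=√[2·720·2·720]=1440.000000
The bounds max(0,m−m')=0 and min(l+m,l−m')=2 give 3 terms
  k=0: (−1)^0·1440.0000/(1440)·0.9913^8·0.1314^0 = +0.932735
  k=1: (−1)^1·1440.0000/(120)·0.9913^6·0.1314^2 = -0.196556
  k=2: (−1)^2·1440.0000/(96)·0.9913^4·0.1314^4 = +0.004315
d^4_{-2,-2}(0.2635) = +0.932735 -0.196556 +0.004315 = +0.740493
Phases: e^{-i·(-2)·1.5367}=-0.997676+0.068140i, e^{-i·(-2)·6.1973}=+0.985284-0.170927i ⇒ D=-0.719276+0.175991i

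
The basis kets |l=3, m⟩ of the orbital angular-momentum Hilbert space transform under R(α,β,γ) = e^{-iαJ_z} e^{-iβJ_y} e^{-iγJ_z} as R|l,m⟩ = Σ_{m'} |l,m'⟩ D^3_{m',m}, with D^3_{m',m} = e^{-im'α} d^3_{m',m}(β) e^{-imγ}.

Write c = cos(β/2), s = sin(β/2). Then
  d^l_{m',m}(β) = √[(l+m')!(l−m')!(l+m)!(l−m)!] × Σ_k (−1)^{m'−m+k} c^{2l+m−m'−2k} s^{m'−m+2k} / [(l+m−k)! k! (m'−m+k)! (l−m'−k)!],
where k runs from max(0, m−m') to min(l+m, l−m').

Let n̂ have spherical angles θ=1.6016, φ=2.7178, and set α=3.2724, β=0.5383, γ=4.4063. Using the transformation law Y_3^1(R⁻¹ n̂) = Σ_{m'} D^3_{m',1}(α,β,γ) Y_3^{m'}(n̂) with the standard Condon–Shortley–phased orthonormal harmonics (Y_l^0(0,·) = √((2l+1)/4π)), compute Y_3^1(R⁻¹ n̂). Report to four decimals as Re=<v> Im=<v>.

Re=0.0146 Im=0.0458

Need the full column D^3_{m',1} for m'=−3..3 at α=3.2724, β=0.5383, γ=4.4063.
cos(β/2)=0.963997, sin(β/2)=0.265912
d^3_{-3,1}: single k=4 term ⇒ +0.017995;  D = +0.011572-0.013781i
d^3_{-2,1}: k∈[3..4] ⇒ +0.106530 -0.004053 = +0.102477;  D = -0.055102+0.086402i
d^3_{-1,1}: k∈[2..4] ⇒ +0.366379 -0.037170 +0.000354 = +0.329563;  D = +0.139448-0.298607i
d^3_{0,1}: k∈[1..3] ⇒ +0.766845 -0.175047 +0.004440 = +0.596238;  D = -0.179666+0.568525i
d^3_{1,1}: k∈[0..2] ⇒ +0.802518 -0.488506 +0.027878 = +0.341890;  D = +0.059621-0.336651i
d^3_{2,1}: k∈[0..1] ⇒ -0.700031 +0.106530 = -0.593501;  D = +0.026387-0.592914i
d^3_{3,1}: single k=0 term ⇒ +0.236497;  D = -0.020392-0.235616i
Y_3^{m'}(θ=1.6016,φ=2.7178) and Σ D·Y over m':
  (+0.0116-0.0138i)·(-0.1229-0.3981i)  (-0.0551+0.0864i)·(-0.0208-0.0236i)  (+0.1394-0.2986i)·(+0.2931+0.1322i)  (-0.1797+0.5685i)·(+0.0344+0.0000i)  (+0.0596-0.3367i)·(-0.2931+0.1322i)  (+0.0264-0.5929i)·(-0.0208+0.0236i)  (-0.0204-0.2356i)·(+0.1229-0.3981i)
Y_3^1(R⁻¹ n̂) = +0.014594+0.045751i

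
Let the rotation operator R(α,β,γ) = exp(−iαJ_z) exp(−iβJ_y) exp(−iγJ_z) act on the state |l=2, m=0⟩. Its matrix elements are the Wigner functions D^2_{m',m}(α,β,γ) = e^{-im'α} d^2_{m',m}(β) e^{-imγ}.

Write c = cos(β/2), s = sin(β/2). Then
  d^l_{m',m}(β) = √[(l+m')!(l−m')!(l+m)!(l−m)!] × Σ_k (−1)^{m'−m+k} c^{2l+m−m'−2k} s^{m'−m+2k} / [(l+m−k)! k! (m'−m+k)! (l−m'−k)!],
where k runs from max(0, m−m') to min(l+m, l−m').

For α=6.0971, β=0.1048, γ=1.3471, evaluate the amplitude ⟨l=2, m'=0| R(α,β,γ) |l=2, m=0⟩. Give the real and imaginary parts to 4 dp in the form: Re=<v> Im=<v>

D^2_{0,0}(6.0971,0.1048,1.3471) = e^{-i·0·6.0971}·d^2_{0,0}(0.1048)·e^{-i·0·1.3471}. Compute d first:
Half-angle: c=0.998627, s=0.052376. N=√(2·2·2·2)=4.000000
The bounds max(0,m−m')=0 and min(l+m,l−m')=2 give 3 terms
  k=0: (−1)^0·4.0000/(4)·0.9986^4·0.0524^0 = +0.994521
  k=1: (−1)^1·4.0000/(1)·0.9986^2·0.0524^2 = -0.010943
  k=2: (−1)^2·4.0000/(4)·0.9986^0·0.0524^4 = +0.000008
d^2_{0,0}(0.1048) = +0.994521 -0.010943 +0.000008 = +0.983586
D = (+1.000000+0.000000i)·(+0.983586)·(+1.000000+0.000000i) = +0.983586+0.000000i

Re=0.9836 Im=0.0000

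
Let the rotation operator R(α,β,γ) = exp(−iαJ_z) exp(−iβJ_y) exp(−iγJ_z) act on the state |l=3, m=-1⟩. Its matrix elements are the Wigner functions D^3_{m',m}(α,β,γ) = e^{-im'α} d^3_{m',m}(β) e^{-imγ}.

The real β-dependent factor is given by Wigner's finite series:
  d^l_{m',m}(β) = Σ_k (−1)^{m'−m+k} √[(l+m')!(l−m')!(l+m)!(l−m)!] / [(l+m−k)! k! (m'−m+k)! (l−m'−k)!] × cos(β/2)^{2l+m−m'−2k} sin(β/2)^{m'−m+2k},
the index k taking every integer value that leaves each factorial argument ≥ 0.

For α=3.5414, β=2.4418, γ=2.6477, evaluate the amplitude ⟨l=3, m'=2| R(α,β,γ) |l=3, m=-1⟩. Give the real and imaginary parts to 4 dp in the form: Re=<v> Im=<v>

Re=-0.1593 Im=0.5596

Split into d^3_{2,-1}(β=2.4418) × two z-phases.
c=cos(2.4418/2)=0.342800, s=sin(2.4418/2)=0.939408; N=√[120·1·2·24]=75.894664
Admissible k: 0..1 (factorial args all ≥0)
  k=0: (−1)^3·75.8947/(12)·0.3428^3·0.9394^3 = -0.211211
  k=1: (−1)^4·75.8947/(24)·0.3428^1·0.9394^5 = +0.793073
d^3_{2,-1}(2.4418) = -0.211211 +0.793073 = +0.581862
Phases: e^{-i·(2)·3.5414}=+0.696983-0.717088i, e^{-i·(-1)·2.6477}=-0.880494+0.474057i ⇒ D=-0.159284+0.559635i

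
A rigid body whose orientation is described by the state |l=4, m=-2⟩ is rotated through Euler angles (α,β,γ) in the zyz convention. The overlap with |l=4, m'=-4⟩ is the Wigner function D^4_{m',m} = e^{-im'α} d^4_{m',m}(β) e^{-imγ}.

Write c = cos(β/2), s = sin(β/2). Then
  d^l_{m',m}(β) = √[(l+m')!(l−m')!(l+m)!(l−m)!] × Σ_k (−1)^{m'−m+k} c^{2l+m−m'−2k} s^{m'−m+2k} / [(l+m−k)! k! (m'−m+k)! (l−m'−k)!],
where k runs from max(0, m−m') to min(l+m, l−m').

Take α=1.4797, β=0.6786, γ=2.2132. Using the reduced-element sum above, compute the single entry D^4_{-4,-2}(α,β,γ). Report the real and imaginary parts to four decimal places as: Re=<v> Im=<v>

Re=-0.2495 Im=-0.3280

Split into d^4_{-4,-2}(β=0.6786) × two z-phases.
c=cos(0.6786/2)=0.942988, s=sin(0.6786/2)=0.332827; N=√[1·40320·2·720]=7619.763776
k: max(0,(-2)−(-4))=2 … min(4+(-2),4−(-4))=2
  k=2: (−1)^0·7619.7638/(1440)·0.9430^6·0.3328^2 = +0.412148
d^4_{-4,-2}(0.6786) = +0.412148
D = (+0.934343-0.356375i)·(+0.412148)·(-0.282106-0.959383i) = -0.249549-0.328011i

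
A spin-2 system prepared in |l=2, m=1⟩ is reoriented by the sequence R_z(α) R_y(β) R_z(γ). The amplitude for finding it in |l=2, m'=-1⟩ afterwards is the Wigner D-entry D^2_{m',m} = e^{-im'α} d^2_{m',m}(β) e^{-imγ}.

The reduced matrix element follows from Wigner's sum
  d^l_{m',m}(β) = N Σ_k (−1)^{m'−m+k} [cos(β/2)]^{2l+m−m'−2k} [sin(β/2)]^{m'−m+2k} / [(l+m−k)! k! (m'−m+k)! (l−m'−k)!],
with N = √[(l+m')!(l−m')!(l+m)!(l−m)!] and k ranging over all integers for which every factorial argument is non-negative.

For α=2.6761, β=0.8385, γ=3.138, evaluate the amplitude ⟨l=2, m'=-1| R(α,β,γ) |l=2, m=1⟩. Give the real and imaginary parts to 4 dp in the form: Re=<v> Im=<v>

First d^2_{-1,1}(β=0.8385), then the phase factors e^{-i(-1)α} and e^{-i(1)γ}:
Half-angle: c=0.913395, s=0.407076. N=√(1·6·6·1)=6.000000
The bounds max(0,m−m')=2 and min(l+m,l−m')=3 give 2 terms
  k=2: (−1)^0·6.0000/(2)·0.9134^2·0.4071^2 = +0.414752
  k=3: (−1)^1·6.0000/(6)·0.9134^0·0.4071^4 = -0.027460
d^2_{-1,1}(0.8385) = +0.414752 -0.027460 = +0.387292
D = (-0.893601+0.448863i)·(+0.387292)·(-0.999994-0.003593i) = +0.346706-0.172596i

Re=0.3467 Im=-0.1726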